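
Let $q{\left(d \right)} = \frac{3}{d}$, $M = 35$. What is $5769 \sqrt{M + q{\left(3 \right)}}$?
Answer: $34614$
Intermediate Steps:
$5769 \sqrt{M + q{\left(3 \right)}} = 5769 \sqrt{35 + \frac{3}{3}} = 5769 \sqrt{35 + 3 \cdot \frac{1}{3}} = 5769 \sqrt{35 + 1} = 5769 \sqrt{36} = 5769 \cdot 6 = 34614$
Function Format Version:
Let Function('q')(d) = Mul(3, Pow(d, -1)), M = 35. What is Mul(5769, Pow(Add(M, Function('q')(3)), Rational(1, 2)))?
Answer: 34614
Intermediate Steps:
Mul(5769, Pow(Add(M, Function('q')(3)), Rational(1, 2))) = Mul(5769, Pow(Add(35, Mul(3, Pow(3, -1))), Rational(1, 2))) = Mul(5769, Pow(Add(35, Mul(3, Rational(1, 3))), Rational(1, 2))) = Mul(5769, Pow(Add(35, 1), Rational(1, 2))) = Mul(5769, Pow(36, Rational(1, 2))) = Mul(5769, 6) = 34614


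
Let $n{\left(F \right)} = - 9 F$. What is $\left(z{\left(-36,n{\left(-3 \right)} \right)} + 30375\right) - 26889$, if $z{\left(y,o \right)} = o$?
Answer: $3513$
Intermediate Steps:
$\left(z{\left(-36,n{\left(-3 \right)} \right)} + 30375\right) - 26889 = \left(\left(-9\right) \left(-3\right) + 30375\right) - 26889 = \left(27 + 30375\right) - 26889 = 30402 - 26889 = 3513$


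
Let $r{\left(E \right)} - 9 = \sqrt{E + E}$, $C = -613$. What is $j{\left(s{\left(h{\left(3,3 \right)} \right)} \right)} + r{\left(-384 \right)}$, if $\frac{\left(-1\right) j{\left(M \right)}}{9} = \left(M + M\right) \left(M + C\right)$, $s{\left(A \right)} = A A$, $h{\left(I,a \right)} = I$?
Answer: $97857 + 16 i \sqrt{3} \approx 97857.0 + 27.713 i$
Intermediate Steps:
$r{\left(E \right)} = 9 + \sqrt{2} \sqrt{E}$ ($r{\left(E \right)} = 9 + \sqrt{E + E} = 9 + \sqrt{2 E} = 9 + \sqrt{2} \sqrt{E}$)
$s{\left(A \right)} = A^{2}$
$j{\left(M \right)} = - 18 M \left(-613 + M\right)$ ($j{\left(M \right)} = - 9 \left(M + M\right) \left(M - 613\right) = - 9 \cdot 2 M \left(-613 + M\right) = - 18 M \left(-613 + M\right)$)
$j{\left(s{\left(h{\left(3,3 \right)} \right)} \right)} + r{\left(-384 \right)} = 18 \cdot 3^{2} \left(613 - 3^{2}\right) + \left(9 + \sqrt{2} \sqrt{-384}\right) = 18 \cdot 9 \left(613 - 9\right) + \left(9 + \sqrt{2} \cdot 8 i \sqrt{6}\right) = 18 \cdot 9 \left(613 - 9\right) + \left(9 + 16 i \sqrt{3}\right) = 18 \cdot 9 \cdot 604 + \left(9 + 16 i \sqrt{3}\right) = 97848 + \left(9 + 16 i \sqrt{3}\right) = 97857 + 16 i \sqrt{3}$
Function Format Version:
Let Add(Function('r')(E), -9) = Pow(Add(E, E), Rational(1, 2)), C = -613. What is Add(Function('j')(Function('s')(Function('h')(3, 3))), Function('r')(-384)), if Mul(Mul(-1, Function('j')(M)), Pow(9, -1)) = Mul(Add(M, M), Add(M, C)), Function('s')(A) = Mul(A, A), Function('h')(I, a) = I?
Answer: Add(97857, Mul(16, I, Pow(3, Rational(1, 2)))) ≈ Add(97857., Mul(27.713, I))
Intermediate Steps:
Function('r')(E) = Add(9, Mul(Pow(2, Rational(1, 2)), Pow(E, Rational(1, 2)))) (Function('r')(E) = Add(9, Pow(Add(E, E), Rational(1, 2))) = Add(9, Pow(Mul(2, E), Rational(1, 2))) = Add(9, Mul(Pow(2, Rational(1, 2)), Pow(E, Rational(1, 2)))))
Function('s')(A) = Pow(A, 2)
Function('j')(M) = Mul(-18, M, Add(-613, M)) (Function('j')(M) = Mul(-9, Mul(Add(M, M), Add(M, -613))) = Mul(-9, Mul(Mul(2, M), Add(-613, M))) = Mul(-9, Mul(2, M, Add(-613, M))) = Mul(-18, M, Add(-613, M)))
Add(Function('j')(Function('s')(Function('h')(3, 3))), Function('r')(-384)) = Add(Mul(18, Pow(3, 2), Add(613, Mul(-1, Pow(3, 2)))), Add(9, Mul(Pow(2, Rational(1, 2)), Pow(-384, Rational(1, 2))))) = Add(Mul(18, 9, Add(613, Mul(-1, 9))), Add(9, Mul(Pow(2, Rational(1, 2)), Mul(8, I, Pow(6, Rational(1, 2)))))) = Add(Mul(18, 9, Add(613, -9)), Add(9, Mul(16, I, Pow(3, Rational(1, 2))))) = Add(Mul(18, 9, 604), Add(9, Mul(16, I, Pow(3, Rational(1, 2))))) = Add(97848, Add(9, Mul(16, I, Pow(3, Rational(1, 2))))) = Add(97857, Mul(16, I, Pow(3, Rational(1, 2))))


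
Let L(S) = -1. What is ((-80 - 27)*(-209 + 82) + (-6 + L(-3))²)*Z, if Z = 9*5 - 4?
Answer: 559158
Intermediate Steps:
Z = 41 (Z = 45 - 4 = 41)
((-80 - 27)*(-209 + 82) + (-6 + L(-3))²)*Z = ((-80 - 27)*(-209 + 82) + (-6 - 1)²)*41 = (-107*(-127) + (-7)²)*41 = (13589 + 49)*41 = 13638*41 = 559158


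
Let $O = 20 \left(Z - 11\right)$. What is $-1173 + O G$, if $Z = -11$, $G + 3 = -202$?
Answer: $89027$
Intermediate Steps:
$G = -205$ ($G = -3 - 202 = -205$)
$O = -440$ ($O = 20 \left(-11 - 11\right) = 20 \left(-22\right) = -440$)
$-1173 + O G = -1173 - -90200 = -1173 + 90200 = 89027$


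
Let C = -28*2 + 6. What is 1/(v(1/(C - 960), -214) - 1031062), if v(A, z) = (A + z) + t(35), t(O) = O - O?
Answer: -1010/1041588761 ≈ -9.6967e-7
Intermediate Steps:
C = -50 (C = -56 + 6 = -50)
t(O) = 0
v(A, z) = A + z (v(A, z) = (A + z) + 0 = A + z)
1/(v(1/(C - 960), -214) - 1031062) = 1/((1/(-50 - 960) - 214) - 1031062) = 1/((1/(-1010) - 214) - 1031062) = 1/((-1/1010 - 214) - 1031062) = 1/(-216141/1010 - 1031062) = 1/(-1041588761/1010) = -1010/1041588761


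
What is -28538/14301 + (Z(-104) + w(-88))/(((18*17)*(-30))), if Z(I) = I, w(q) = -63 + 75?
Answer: -7240643/3646755 ≈ -1.9855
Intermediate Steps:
w(q) = 12
-28538/14301 + (Z(-104) + w(-88))/(((18*17)*(-30))) = -28538/14301 + (-104 + 12)/(((18*17)*(-30))) = -28538*1/14301 - 92/(306*(-30)) = -28538/14301 - 92/(-9180) = -28538/14301 - 92*(-1/9180) = -28538/14301 + 23/2295 = -7240643/3646755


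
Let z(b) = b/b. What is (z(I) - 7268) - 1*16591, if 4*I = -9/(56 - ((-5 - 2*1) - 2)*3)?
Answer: -23858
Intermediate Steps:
I = -9/332 (I = (-9/(56 - ((-5 - 2*1) - 2)*3))/4 = (-9/(56 - ((-5 - 2) - 2)*3))/4 = (-9/(56 - (-7 - 2)*3))/4 = (-9/(56 - (-9)*3))/4 = (-9/(56 - 1*(-27)))/4 = (-9/(56 + 27))/4 = (-9/83)/4 = (-9*1/83)/4 = (¼)*(-9/83) = -9/332 ≈ -0.027108)
z(b) = 1
(z(I) - 7268) - 1*16591 = (1 - 7268) - 1*16591 = -7267 - 16591 = -23858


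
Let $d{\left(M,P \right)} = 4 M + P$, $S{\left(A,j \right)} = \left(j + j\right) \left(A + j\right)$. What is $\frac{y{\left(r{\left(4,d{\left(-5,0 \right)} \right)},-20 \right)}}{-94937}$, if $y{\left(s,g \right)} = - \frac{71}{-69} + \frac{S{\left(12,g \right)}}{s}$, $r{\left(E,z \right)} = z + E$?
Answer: $\frac{1309}{6550653} \approx 0.00019983$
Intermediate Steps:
$S{\left(A,j \right)} = 2 j \left(A + j\right)$
$d{\left(M,P \right)} = P + 4 M$
$r{\left(E,z \right)} = E + z$
$y{\left(s,g \right)} = \frac{71}{69} + \frac{2 g \left(12 + g\right)}{s}$ ($y{\left(s,g \right)} = - \frac{71}{-69} + \frac{2 g \left(12 + g\right)}{s} = \left(-71\right) \left(- \frac{1}{69}\right) + \frac{2 g \left(12 + g\right)}{s} = \frac{71}{69} + \frac{2 g \left(12 + g\right)}{s}$)
$\frac{y{\left(r{\left(4,d{\left(-5,0 \right)} \right)},-20 \right)}}{-94937} = \frac{\frac{1}{69} \frac{1}{4 + \left(0 + 4 \left(-5\right)\right)} \left(71 \left(4 + \left(0 + 4 \left(-5\right)\right)\right) + 138 \left(-20\right) \left(12 - 20\right)\right)}{-94937} = \frac{71 \left(4 + \left(0 - 20\right)\right) + 138 \left(-20\right) \left(-8\right)}{69 \left(4 + \left(0 - 20\right)\right)} \left(- \frac{1}{94937}\right) = \frac{71 \left(4 - 20\right) + 22080}{69 \left(4 - 20\right)} \left(- \frac{1}{94937}\right) = \frac{71 \left(-16\right) + 22080}{69 \left(-16\right)} \left(- \frac{1}{94937}\right) = \frac{1}{69} \left(- \frac{1}{16}\right) \left(-1136 + 22080\right) \left(- \frac{1}{94937}\right) = \frac{1}{69} \left(- \frac{1}{16}\right) 20944 \left(- \frac{1}{94937}\right) = \left(- \frac{1309}{69}\right) \left(- \frac{1}{94937}\right) = \frac{1309}{6550653}$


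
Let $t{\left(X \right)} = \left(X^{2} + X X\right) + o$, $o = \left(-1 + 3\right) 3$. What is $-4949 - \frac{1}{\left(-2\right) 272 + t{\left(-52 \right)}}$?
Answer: $- \frac{24101631}{4870} \approx -4949.0$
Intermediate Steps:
$o = 6$ ($o = 2 \cdot 3 = 6$)
$t{\left(X \right)} = 6 + 2 X^{2}$ ($t{\left(X \right)} = \left(X^{2} + X X\right) + 6 = \left(X^{2} + X^{2}\right) + 6 = 2 X^{2} + 6 = 6 + 2 X^{2}$)
$-4949 - \frac{1}{\left(-2\right) 272 + t{\left(-52 \right)}} = -4949 - \frac{1}{\left(-2\right) 272 + \left(6 + 2 \left(-52\right)^{2}\right)} = -4949 - \frac{1}{-544 + \left(6 + 2 \cdot 2704\right)} = -4949 - \frac{1}{-544 + \left(6 + 5408\right)} = -4949 - \frac{1}{-544 + 5414} = -4949 - \frac{1}{4870} = - \frac{24101631}{4870}$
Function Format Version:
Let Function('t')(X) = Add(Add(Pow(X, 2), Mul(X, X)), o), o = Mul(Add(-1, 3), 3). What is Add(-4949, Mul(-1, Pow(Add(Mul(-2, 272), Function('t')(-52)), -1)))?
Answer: Rational(-24101631, 4870) ≈ -4949.0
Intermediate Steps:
o = 6 (o = Mul(2, 3) = 6)
Function('t')(X) = Add(6, Mul(2, Pow(X, 2))) (Function('t')(X) = Add(Add(Pow(X, 2), Mul(X, X)), 6) = Add(Add(Pow(X, 2), Pow(X, 2)), 6) = Add(Mul(2, Pow(X, 2)), 6) = Add(6, Mul(2, Pow(X, 2))))
Add(-4949, Mul(-1, Pow(Add(Mul(-2, 272), Function('t')(-52)), -1))) = Add(-4949, Mul(-1, Pow(Add(Mul(-2, 272), Add(6, Mul(2, Pow(-52, 2)))), -1))) = Add(-4949, Mul(-1, Pow(Add(-544, Add(6, Mul(2, 2704))), -1))) = Add(-4949, Mul(-1, Pow(Add(-544, Add(6, 5408)), -1))) = Add(-4949, Mul(-1, Pow(Add(-544, 5414), -1))) = Add(-4949, Mul(-1, Pow(4870, -1))) = Add(-4949, Mul(-1, Rational(1, 4870))) = Add(-4949, Rational(-1, 4870)) = Rational(-24101631, 4870)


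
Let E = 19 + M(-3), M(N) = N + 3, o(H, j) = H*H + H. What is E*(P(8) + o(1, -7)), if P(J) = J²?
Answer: 1254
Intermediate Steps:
o(H, j) = H + H² (o(H, j) = H² + H = H + H²)
M(N) = 3 + N
E = 19 (E = 19 + (3 - 3) = 19 + 0 = 19)
E*(P(8) + o(1, -7)) = 19*(8² + 1*(1 + 1)) = 19*(64 + 1*2) = 19*(64 + 2) = 19*66 = 1254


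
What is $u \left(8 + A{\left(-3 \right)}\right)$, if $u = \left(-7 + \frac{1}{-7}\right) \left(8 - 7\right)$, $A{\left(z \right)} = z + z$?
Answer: $- \frac{100}{7} \approx -14.286$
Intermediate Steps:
$A{\left(z \right)} = 2 z$
$u = - \frac{50}{7}$ ($u = \left(-7 - \frac{1}{7}\right) 1 = \left(- \frac{50}{7}\right) 1 = - \frac{50}{7} \approx -7.1429$)
$u \left(8 + A{\left(-3 \right)}\right) = - \frac{50 \left(8 + 2 \left(-3\right)\right)}{7} = - \frac{50 \left(8 - 6\right)}{7} = \left(- \frac{50}{7}\right) 2 = - \frac{100}{7}$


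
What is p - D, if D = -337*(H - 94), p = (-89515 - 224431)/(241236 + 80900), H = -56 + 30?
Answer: -6513746893/161068 ≈ -40441.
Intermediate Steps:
H = -26
p = -156973/161068 (p = -313946/322136 = -313946*1/322136 = -156973/161068 ≈ -0.97458)
D = 40440 (D = -337*(-26 - 94) = -337*(-120) = 40440)
p - D = -156973/161068 - 1*40440 = -156973/161068 - 40440 = -6513746893/161068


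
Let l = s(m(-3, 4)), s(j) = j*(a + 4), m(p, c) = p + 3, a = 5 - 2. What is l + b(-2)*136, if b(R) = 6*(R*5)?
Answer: -8160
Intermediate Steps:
b(R) = 30*R (b(R) = 6*(5*R) = 30*R)
a = 3
m(p, c) = 3 + p
s(j) = 7*j (s(j) = j*(3 + 4) = j*7 = 7*j)
l = 0 (l = 7*(3 - 3) = 7*0 = 0)
l + b(-2)*136 = 0 + (30*(-2))*136 = 0 - 60*136 = 0 - 8160 = -8160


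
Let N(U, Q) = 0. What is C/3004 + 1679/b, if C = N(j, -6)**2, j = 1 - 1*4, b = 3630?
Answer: 1679/3630 ≈ 0.46253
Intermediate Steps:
j = -3 (j = 1 - 4 = -3)
C = 0 (C = 0**2 = 0)
C/3004 + 1679/b = 0/3004 + 1679/3630 = 0*(1/3004) + 1679*(1/3630) = 0 + 1679/3630 = 1679/3630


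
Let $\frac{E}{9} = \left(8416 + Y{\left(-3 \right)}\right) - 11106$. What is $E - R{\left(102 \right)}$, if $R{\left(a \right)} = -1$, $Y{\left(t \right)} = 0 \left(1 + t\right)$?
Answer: $-24209$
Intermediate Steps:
$Y{\left(t \right)} = 0$
$E = -24210$ ($E = 9 \left(\left(8416 + 0\right) - 11106\right) = 9 \left(8416 - 11106\right) = 9 \left(-2690\right) = -24210$)
$E - R{\left(102 \right)} = -24210 - -1 = -24210 + 1 = -24209$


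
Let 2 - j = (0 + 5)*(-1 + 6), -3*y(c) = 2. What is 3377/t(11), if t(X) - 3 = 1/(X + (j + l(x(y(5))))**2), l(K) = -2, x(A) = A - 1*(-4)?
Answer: 2147772/1909 ≈ 1125.1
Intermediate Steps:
y(c) = -2/3 (y(c) = -1/3*2 = -2/3)
j = -23 (j = 2 - (0 + 5)*(-1 + 6) = 2 - 5*5 = 2 - 1*25 = 2 - 25 = -23)
x(A) = 4 + A (x(A) = A + 4 = 4 + A)
t(X) = 3 + 1/(625 + X) (t(X) = 3 + 1/(X + (-23 - 2)**2) = 3 + 1/(X + (-25)**2) = 3 + 1/(X + 625) = 3 + 1/(625 + X))
3377/t(11) = 3377/(((1876 + 3*11)/(625 + 11))) = 3377/(((1876 + 33)/636)) = 3377/(((1/636)*1909)) = 3377/(1909/636) = 3377*(636/1909) = 2147772/1909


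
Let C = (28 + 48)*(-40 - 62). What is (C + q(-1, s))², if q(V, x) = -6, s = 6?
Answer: 60186564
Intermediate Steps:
C = -7752 (C = 76*(-102) = -7752)
(C + q(-1, s))² = (-7752 - 6)² = (-7758)² = 60186564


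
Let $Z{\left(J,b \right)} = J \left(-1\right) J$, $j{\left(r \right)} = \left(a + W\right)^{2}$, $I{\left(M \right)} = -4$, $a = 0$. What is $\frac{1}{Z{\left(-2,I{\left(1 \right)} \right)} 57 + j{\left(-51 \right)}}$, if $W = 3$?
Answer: $- \frac{1}{219} \approx -0.0045662$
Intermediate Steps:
$j{\left(r \right)} = 9$ ($j{\left(r \right)} = \left(0 + 3\right)^{2} = 3^{2} = 9$)
$Z{\left(J,b \right)} = - J^{2}$ ($Z{\left(J,b \right)} = - J J = - J^{2}$)
$\frac{1}{Z{\left(-2,I{\left(1 \right)} \right)} 57 + j{\left(-51 \right)}} = \frac{1}{- \left(-2\right)^{2} \cdot 57 + 9} = \frac{1}{\left(-1\right) 4 \cdot 57 + 9} = \frac{1}{\left(-4\right) 57 + 9} = \frac{1}{-228 + 9} = \frac{1}{-219} = - \frac{1}{219}$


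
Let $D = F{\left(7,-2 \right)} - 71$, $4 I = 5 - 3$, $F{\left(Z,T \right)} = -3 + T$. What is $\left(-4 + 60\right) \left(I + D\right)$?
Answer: $-4228$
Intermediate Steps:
$I = \frac{1}{2}$ ($I = \frac{5 - 3}{4} = \frac{1}{4} \cdot 2 = \frac{1}{2} \approx 0.5$)
$D = -76$ ($D = \left(-3 - 2\right) - 71 = -5 - 71 = -76$)
$\left(-4 + 60\right) \left(I + D\right) = \left(-4 + 60\right) \left(\frac{1}{2} - 76\right) = 56 \left(- \frac{151}{2}\right) = -4228$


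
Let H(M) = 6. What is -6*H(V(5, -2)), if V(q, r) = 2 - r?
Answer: -36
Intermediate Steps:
-6*H(V(5, -2)) = -6*6 = -36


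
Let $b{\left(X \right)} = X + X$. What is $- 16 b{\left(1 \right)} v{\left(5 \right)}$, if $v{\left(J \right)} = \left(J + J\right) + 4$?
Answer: $-448$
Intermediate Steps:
$b{\left(X \right)} = 2 X$
$v{\left(J \right)} = 4 + 2 J$ ($v{\left(J \right)} = 2 J + 4 = 4 + 2 J$)
$- 16 b{\left(1 \right)} v{\left(5 \right)} = - 16 \cdot 2 \cdot 1 \left(4 + 2 \cdot 5\right) = \left(-16\right) 2 \left(4 + 10\right) = \left(-32\right) 14 = -448$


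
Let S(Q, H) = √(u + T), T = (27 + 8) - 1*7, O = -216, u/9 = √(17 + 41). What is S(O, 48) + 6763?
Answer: 6763 + √(28 + 9*√58) ≈ 6772.8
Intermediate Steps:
u = 9*√58 (u = 9*√(17 + 41) = 9*√58 ≈ 68.542)
T = 28 (T = 35 - 7 = 28)
S(Q, H) = √(28 + 9*√58) (S(Q, H) = √(9*√58 + 28) = √(28 + 9*√58))
S(O, 48) + 6763 = √(28 + 9*√58) + 6763 = 6763 + √(28 + 9*√58)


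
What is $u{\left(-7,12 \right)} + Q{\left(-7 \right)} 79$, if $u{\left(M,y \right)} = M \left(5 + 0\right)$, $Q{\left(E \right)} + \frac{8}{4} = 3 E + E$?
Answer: $-2405$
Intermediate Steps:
$Q{\left(E \right)} = -2 + 4 E$ ($Q{\left(E \right)} = -2 + \left(3 E + E\right) = -2 + 4 E$)
$u{\left(M,y \right)} = 5 M$ ($u{\left(M,y \right)} = M 5 = 5 M$)
$u{\left(-7,12 \right)} + Q{\left(-7 \right)} 79 = 5 \left(-7\right) + \left(-2 + 4 \left(-7\right)\right) 79 = -35 + \left(-2 - 28\right) 79 = -35 - 2370 = -2405$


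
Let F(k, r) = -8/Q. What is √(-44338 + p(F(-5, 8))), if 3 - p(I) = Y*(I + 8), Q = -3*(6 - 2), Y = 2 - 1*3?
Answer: 11*I*√3297/3 ≈ 210.54*I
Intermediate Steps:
Y = -1 (Y = 2 - 3 = -1)
Q = -12 (Q = -3*4 = -12)
F(k, r) = ⅔ (F(k, r) = -8/(-12) = -8*(-1/12) = ⅔)
p(I) = 11 + I (p(I) = 3 - (-1)*(I + 8) = 3 - (-1)*(8 + I) = 3 - (-8 - I) = 3 + (8 + I) = 11 + I)
√(-44338 + p(F(-5, 8))) = √(-44338 + (11 + ⅔)) = √(-44338 + 35/3) = √(-132979/3) = 11*I*√3297/3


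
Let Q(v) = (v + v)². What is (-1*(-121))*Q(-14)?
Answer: 94864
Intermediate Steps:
Q(v) = 4*v² (Q(v) = (2*v)² = 4*v²)
(-1*(-121))*Q(-14) = (-1*(-121))*(4*(-14)²) = 121*(4*196) = 121*784 = 94864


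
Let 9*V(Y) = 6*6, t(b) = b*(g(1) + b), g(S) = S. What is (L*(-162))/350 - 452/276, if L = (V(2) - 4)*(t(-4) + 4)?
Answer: -113/69 ≈ -1.6377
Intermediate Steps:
t(b) = b*(1 + b)
V(Y) = 4 (V(Y) = (6*6)/9 = (⅑)*36 = 4)
L = 0 (L = (4 - 4)*(-4*(1 - 4) + 4) = 0*(-4*(-3) + 4) = 0*(12 + 4) = 0*16 = 0)
(L*(-162))/350 - 452/276 = (0*(-162))/350 - 452/276 = 0*(1/350) - 452*1/276 = 0 - 113/69 = -113/69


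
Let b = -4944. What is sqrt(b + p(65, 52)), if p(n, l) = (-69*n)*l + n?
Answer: I*sqrt(238099) ≈ 487.95*I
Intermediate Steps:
p(n, l) = n - 69*l*n (p(n, l) = -69*l*n + n = n - 69*l*n)
sqrt(b + p(65, 52)) = sqrt(-4944 + 65*(1 - 69*52)) = sqrt(-4944 + 65*(1 - 3588)) = sqrt(-4944 + 65*(-3587)) = sqrt(-4944 - 233155) = sqrt(-238099) = I*sqrt(238099)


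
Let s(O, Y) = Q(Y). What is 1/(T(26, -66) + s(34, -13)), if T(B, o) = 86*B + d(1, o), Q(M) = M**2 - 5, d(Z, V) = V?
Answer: 1/2334 ≈ 0.00042845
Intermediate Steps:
Q(M) = -5 + M**2
s(O, Y) = -5 + Y**2
T(B, o) = o + 86*B (T(B, o) = 86*B + o = o + 86*B)
1/(T(26, -66) + s(34, -13)) = 1/((-66 + 86*26) + (-5 + (-13)**2)) = 1/((-66 + 2236) + (-5 + 169)) = 1/(2170 + 164) = 1/2334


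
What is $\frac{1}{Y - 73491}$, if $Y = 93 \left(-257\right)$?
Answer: $- \frac{1}{97392} \approx -1.0268 \cdot 10^{-5}$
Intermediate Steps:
$Y = -23901$
$\frac{1}{Y - 73491} = \frac{1}{-23901 - 73491} = \frac{1}{-97392} = - \frac{1}{97392}$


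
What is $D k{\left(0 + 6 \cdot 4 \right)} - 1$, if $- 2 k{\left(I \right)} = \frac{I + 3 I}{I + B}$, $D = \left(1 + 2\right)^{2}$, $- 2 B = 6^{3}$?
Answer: $\frac{29}{7} \approx 4.1429$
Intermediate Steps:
$B = -108$ ($B = - \frac{6^{3}}{2} = \left(- \frac{1}{2}\right) 216 = -108$)
$D = 9$ ($D = 3^{2} = 9$)
$k{\left(I \right)} = - \frac{2 I}{-108 + I}$ ($k{\left(I \right)} = - \frac{\left(I + 3 I\right) \frac{1}{I - 108}}{2} = - \frac{4 I \frac{1}{-108 + I}}{2} = - \frac{2 I}{-108 + I}$)
$D k{\left(0 + 6 \cdot 4 \right)} - 1 = 9 \left(- \frac{2 \left(0 + 6 \cdot 4\right)}{-108 + \left(0 + 6 \cdot 4\right)}\right) - 1 = 9 \left(- \frac{2 \left(0 + 24\right)}{-108 + \left(0 + 24\right)}\right) - 1 = 9 \left(\left(-2\right) 24 \frac{1}{-108 + 24}\right) - 1 = 9 \left(\left(-2\right) 24 \frac{1}{-84}\right) - 1 = 9 \left(\left(-2\right) 24 \left(- \frac{1}{84}\right)\right) - 1 = 9 \cdot \frac{4}{7} - 1 = \frac{36}{7} - 1 = \frac{29}{7}$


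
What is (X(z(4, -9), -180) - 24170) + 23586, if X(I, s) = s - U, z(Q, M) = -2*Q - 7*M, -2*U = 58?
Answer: -735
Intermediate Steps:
U = -29 (U = -1/2*58 = -29)
z(Q, M) = -7*M - 2*Q
X(I, s) = 29 + s (X(I, s) = s - 1*(-29) = s + 29 = 29 + s)
(X(z(4, -9), -180) - 24170) + 23586 = ((29 - 180) - 24170) + 23586 = (-151 - 24170) + 23586 = -24321 + 23586 = -735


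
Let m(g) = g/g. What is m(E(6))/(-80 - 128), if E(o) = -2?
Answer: -1/208 ≈ -0.0048077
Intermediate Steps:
m(g) = 1
m(E(6))/(-80 - 128) = 1/(-80 - 128) = 1/(-208) = -1/208*1 = -1/208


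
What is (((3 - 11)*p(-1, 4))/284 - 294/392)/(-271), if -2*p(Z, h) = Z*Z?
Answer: 209/76964 ≈ 0.0027156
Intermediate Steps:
p(Z, h) = -Z²/2 (p(Z, h) = -Z*Z/2 = -Z²/2)
(((3 - 11)*p(-1, 4))/284 - 294/392)/(-271) = (((3 - 11)*(-½*(-1)²))/284 - 294/392)/(-271) = (-(-4)*(1/284) - 294*1/392)*(-1/271) = (-8*(-½)*(1/284) - ¾)*(-1/271) = (4*(1/284) - ¾)*(-1/271) = (1/71 - ¾)*(-1/271) = -209/284*(-1/271) = 209/76964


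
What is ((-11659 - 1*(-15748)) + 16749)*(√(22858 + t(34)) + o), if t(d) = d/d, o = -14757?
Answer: -307506366 + 20838*√22859 ≈ -3.0436e+8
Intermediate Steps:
t(d) = 1
((-11659 - 1*(-15748)) + 16749)*(√(22858 + t(34)) + o) = ((-11659 - 1*(-15748)) + 16749)*(√(22858 + 1) - 14757) = ((-11659 + 15748) + 16749)*(√22859 - 14757) = (4089 + 16749)*(-14757 + √22859) = 20838*(-14757 + √22859) = -307506366 + 20838*√22859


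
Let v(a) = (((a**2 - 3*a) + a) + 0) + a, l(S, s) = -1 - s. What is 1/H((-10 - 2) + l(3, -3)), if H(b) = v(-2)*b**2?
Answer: 1/600 ≈ 0.0016667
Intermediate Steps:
v(a) = a**2 - a (v(a) = ((a**2 - 2*a) + 0) + a = (a**2 - 2*a) + a = a**2 - a)
H(b) = 6*b**2 (H(b) = (-2*(-1 - 2))*b**2 = (-2*(-3))*b**2 = 6*b**2)
1/H((-10 - 2) + l(3, -3)) = 1/(6*((-10 - 2) + (-1 - 1*(-3)))**2) = 1/(6*(-12 + (-1 + 3))**2) = 1/(6*(-12 + 2)**2) = 1/(6*(-10)**2) = 1/(6*100) = 1/600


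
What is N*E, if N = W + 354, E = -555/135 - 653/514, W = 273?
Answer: -5203055/1542 ≈ -3374.2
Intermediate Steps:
E = -24895/4626 (E = -555*1/135 - 653*1/514 = -37/9 - 653/514 = -24895/4626 ≈ -5.3815)
N = 627 (N = 273 + 354 = 627)
N*E = 627*(-24895/4626) = -5203055/1542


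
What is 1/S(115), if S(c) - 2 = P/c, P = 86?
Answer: 115/316 ≈ 0.36392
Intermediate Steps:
S(c) = 2 + 86/c
1/S(115) = 1/(2 + 86/115) = 1/(316/115) = 115/316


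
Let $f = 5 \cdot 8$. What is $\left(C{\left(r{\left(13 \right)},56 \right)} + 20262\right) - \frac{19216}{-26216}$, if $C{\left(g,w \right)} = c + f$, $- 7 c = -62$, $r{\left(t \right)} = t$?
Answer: $\frac{465927566}{22939} \approx 20312.0$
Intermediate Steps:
$c = \frac{62}{7}$ ($c = \left(- \frac{1}{7}\right) \left(-62\right) = \frac{62}{7} \approx 8.8571$)
$f = 40$
$C{\left(g,w \right)} = \frac{342}{7}$ ($C{\left(g,w \right)} = \frac{62}{7} + 40 = \frac{342}{7}$)
$\left(C{\left(r{\left(13 \right)},56 \right)} + 20262\right) - \frac{19216}{-26216} = \left(\frac{342}{7} + 20262\right) - \frac{19216}{-26216} = \frac{142176}{7} - - \frac{2402}{3277} = \frac{142176}{7} + \frac{2402}{3277} = \frac{465927566}{22939}$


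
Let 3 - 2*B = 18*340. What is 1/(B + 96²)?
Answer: 2/12315 ≈ 0.00016240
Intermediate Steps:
B = -6117/2 (B = 3/2 - 9*340 = 3/2 - ½*6120 = 3/2 - 3060 = -6117/2 ≈ -3058.5)
1/(B + 96²) = 1/(-6117/2 + 96²) = 1/(-6117/2 + 9216) = 1/(12315/2) = 2/12315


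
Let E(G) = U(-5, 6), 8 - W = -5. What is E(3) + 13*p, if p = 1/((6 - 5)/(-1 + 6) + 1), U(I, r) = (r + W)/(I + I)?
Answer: 134/15 ≈ 8.9333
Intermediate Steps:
W = 13 (W = 8 - 1*(-5) = 8 + 5 = 13)
U(I, r) = (13 + r)/(2*I) (U(I, r) = (r + 13)/(I + I) = (13 + r)/((2*I)) = (13 + r)*(1/(2*I)) = (13 + r)/(2*I))
E(G) = -19/10 (E(G) = (1/2)*(13 + 6)/(-5) = (1/2)*(-1/5)*19 = -19/10)
p = 5/6 (p = 1/(1/5 + 1) = 1/(6/5) = 5/6 ≈ 0.83333)
E(3) + 13*p = -19/10 + 13*(5/6) = -19/10 + 65/6 = 134/15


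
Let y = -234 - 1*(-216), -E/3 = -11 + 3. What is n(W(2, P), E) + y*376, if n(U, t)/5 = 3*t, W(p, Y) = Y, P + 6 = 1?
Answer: -6408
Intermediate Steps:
P = -5 (P = -6 + 1 = -5)
E = 24 (E = -3*(-11 + 3) = -3*(-8) = 24)
y = -18 (y = -234 + 216 = -18)
n(U, t) = 15*t (n(U, t) = 5*(3*t) = 15*t)
n(W(2, P), E) + y*376 = 15*24 - 18*376 = 360 - 6768 = -6408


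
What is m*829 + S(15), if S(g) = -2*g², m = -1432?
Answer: -1187578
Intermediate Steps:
m*829 + S(15) = -1432*829 - 2*15² = -1187128 - 2*225 = -1187128 - 450 = -1187578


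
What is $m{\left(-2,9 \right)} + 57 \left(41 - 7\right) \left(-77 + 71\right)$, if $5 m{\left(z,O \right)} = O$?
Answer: $- \frac{58131}{5} \approx -11626.0$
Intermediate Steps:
$m{\left(z,O \right)} = \frac{O}{5}$
$m{\left(-2,9 \right)} + 57 \left(41 - 7\right) \left(-77 + 71\right) = \frac{1}{5} \cdot 9 + 57 \left(41 - 7\right) \left(-77 + 71\right) = \frac{9}{5} + 57 \cdot 34 \left(-6\right) = \frac{9}{5} + 57 \left(-204\right) = \frac{9}{5} - 11628 = - \frac{58131}{5}$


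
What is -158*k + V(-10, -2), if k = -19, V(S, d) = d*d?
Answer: 3006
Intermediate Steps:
V(S, d) = d²
-158*k + V(-10, -2) = -158*(-19) + (-2)² = 3002 + 4 = 3006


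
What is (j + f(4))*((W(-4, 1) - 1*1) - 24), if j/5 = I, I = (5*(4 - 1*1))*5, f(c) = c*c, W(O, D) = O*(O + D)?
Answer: -5083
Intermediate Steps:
W(O, D) = O*(D + O)
f(c) = c**2
I = 75 (I = (5*(4 - 1))*5 = (5*3)*5 = 15*5 = 75)
j = 375 (j = 5*75 = 375)
(j + f(4))*((W(-4, 1) - 1*1) - 24) = (375 + 4**2)*((-4*(1 - 4) - 1*1) - 24) = (375 + 16)*((-4*(-3) - 1) - 24) = 391*((12 - 1) - 24) = 391*(11 - 24) = 391*(-13) = -5083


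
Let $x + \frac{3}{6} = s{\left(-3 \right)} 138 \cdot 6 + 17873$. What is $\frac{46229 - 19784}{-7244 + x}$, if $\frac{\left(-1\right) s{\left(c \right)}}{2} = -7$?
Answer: $\frac{52890}{44441} \approx 1.1901$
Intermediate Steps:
$s{\left(c \right)} = 14$ ($s{\left(c \right)} = \left(-2\right) \left(-7\right) = 14$)
$x = \frac{58929}{2}$ ($x = - \frac{1}{2} + \left(14 \cdot 138 \cdot 6 + 17873\right) = - \frac{1}{2} + \left(14 \cdot 828 + 17873\right) = - \frac{1}{2} + \left(11592 + 17873\right) = - \frac{1}{2} + 29465 = \frac{58929}{2} \approx 29465.0$)
$\frac{46229 - 19784}{-7244 + x} = \frac{46229 - 19784}{-7244 + \frac{58929}{2}} = \frac{26445}{\frac{44441}{2}} = 26445 \cdot \frac{2}{44441} = \frac{52890}{44441}$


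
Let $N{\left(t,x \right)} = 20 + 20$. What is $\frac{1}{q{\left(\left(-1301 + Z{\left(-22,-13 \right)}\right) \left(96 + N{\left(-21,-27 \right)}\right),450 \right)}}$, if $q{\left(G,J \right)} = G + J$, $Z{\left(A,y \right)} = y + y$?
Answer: $- \frac{1}{180022} \approx -5.5549 \cdot 10^{-6}$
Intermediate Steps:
$Z{\left(A,y \right)} = 2 y$
$N{\left(t,x \right)} = 40$
$\frac{1}{q{\left(\left(-1301 + Z{\left(-22,-13 \right)}\right) \left(96 + N{\left(-21,-27 \right)}\right),450 \right)}} = \frac{1}{\left(-1301 + 2 \left(-13\right)\right) \left(96 + 40\right) + 450} = \frac{1}{\left(-1301 - 26\right) 136 + 450} = \frac{1}{\left(-1327\right) 136 + 450} = \frac{1}{-180472 + 450} = \frac{1}{-180022} = - \frac{1}{180022}$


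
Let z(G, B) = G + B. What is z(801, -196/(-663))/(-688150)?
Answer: -531259/456243450 ≈ -0.0011644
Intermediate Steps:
z(G, B) = B + G
z(801, -196/(-663))/(-688150) = (-196/(-663) + 801)/(-688150) = (-196*(-1/663) + 801)*(-1/688150) = (196/663 + 801)*(-1/688150) = (531259/663)*(-1/688150) = -531259/456243450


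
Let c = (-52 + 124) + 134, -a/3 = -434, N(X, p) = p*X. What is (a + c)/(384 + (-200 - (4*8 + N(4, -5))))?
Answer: 377/43 ≈ 8.7674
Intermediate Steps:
N(X, p) = X*p
a = 1302 (a = -3*(-434) = 1302)
c = 206 (c = 72 + 134 = 206)
(a + c)/(384 + (-200 - (4*8 + N(4, -5)))) = (1302 + 206)/(384 + (-200 - (4*8 + 4*(-5)))) = 1508/(384 + (-200 - (32 - 20))) = 1508/(384 + (-200 - 1*12)) = 1508/(384 + (-200 - 12)) = 1508/(384 - 212) = 1508/172 = 1508*(1/172) = 377/43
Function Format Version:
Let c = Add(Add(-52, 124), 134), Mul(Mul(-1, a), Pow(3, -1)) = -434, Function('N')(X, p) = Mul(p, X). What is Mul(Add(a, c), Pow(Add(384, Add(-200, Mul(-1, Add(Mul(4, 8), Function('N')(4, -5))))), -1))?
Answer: Rational(377, 43) ≈ 8.7674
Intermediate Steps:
Function('N')(X, p) = Mul(X, p)
a = 1302 (a = Mul(-3, -434) = 1302)
c = 206 (c = Add(72, 134) = 206)
Mul(Add(a, c), Pow(Add(384, Add(-200, Mul(-1, Add(Mul(4, 8), Function('N')(4, -5))))), -1)) = Mul(Add(1302, 206), Pow(Add(384, Add(-200, Mul(-1, Add(Mul(4, 8), Mul(4, -5))))), -1)) = Mul(1508, Pow(Add(384, Add(-200, Mul(-1, Add(32, -20)))), -1)) = Mul(1508, Pow(Add(384, Add(-200, Mul(-1, 12))), -1)) = Mul(1508, Pow(Add(384, Add(-200, -12)), -1)) = Mul(1508, Pow(Add(384, -212), -1)) = Mul(1508, Pow(172, -1)) = Mul(1508, Rational(1, 172)) = Rational(377, 43)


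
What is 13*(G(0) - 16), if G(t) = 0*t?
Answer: -208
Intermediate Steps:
G(t) = 0
13*(G(0) - 16) = 13*(0 - 16) = 13*(-16) = -208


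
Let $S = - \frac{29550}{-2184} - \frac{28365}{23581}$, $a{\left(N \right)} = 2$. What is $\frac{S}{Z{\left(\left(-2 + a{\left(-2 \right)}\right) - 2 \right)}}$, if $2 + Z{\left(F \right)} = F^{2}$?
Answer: $\frac{105811565}{17166968} \approx 6.1637$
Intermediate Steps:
$S = \frac{105811565}{8583484}$ ($S = \left(-29550\right) \left(- \frac{1}{2184}\right) - \frac{28365}{23581} = \frac{4925}{364} - \frac{28365}{23581} = \frac{105811565}{8583484} \approx 12.327$)
$Z{\left(F \right)} = -2 + F^{2}$
$\frac{S}{Z{\left(\left(-2 + a{\left(-2 \right)}\right) - 2 \right)}} = \frac{1}{-2 + \left(\left(-2 + 2\right) - 2\right)^{2}} \cdot \frac{105811565}{8583484} = \frac{1}{-2 + \left(0 - 2\right)^{2}} \cdot \frac{105811565}{8583484} = \frac{1}{-2 + \left(-2\right)^{2}} \cdot \frac{105811565}{8583484} = \frac{1}{-2 + 4} \cdot \frac{105811565}{8583484} = \frac{1}{2} \cdot \frac{105811565}{8583484} = \frac{105811565}{17166968}$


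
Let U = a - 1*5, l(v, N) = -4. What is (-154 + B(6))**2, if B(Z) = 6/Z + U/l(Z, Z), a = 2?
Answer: 370881/16 ≈ 23180.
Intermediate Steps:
U = -3 (U = 2 - 1*5 = 2 - 5 = -3)
B(Z) = 3/4 + 6/Z (B(Z) = 6/Z - 3/(-4) = 6/Z - 3*(-1/4) = 6/Z + 3/4 = 3/4 + 6/Z)
(-154 + B(6))**2 = (-154 + (3/4 + 6/6))**2 = (-154 + (3/4 + 6*(1/6)))**2 = (-154 + (3/4 + 1))**2 = (-154 + 7/4)**2 = (-609/4)**2 = 370881/16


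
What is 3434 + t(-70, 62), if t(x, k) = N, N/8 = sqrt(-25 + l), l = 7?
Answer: 3434 + 24*I*sqrt(2) ≈ 3434.0 + 33.941*I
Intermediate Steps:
N = 24*I*sqrt(2) (N = 8*sqrt(-25 + 7) = 8*sqrt(-18) = 8*(3*I*sqrt(2)) = 24*I*sqrt(2) ≈ 33.941*I)
t(x, k) = 24*I*sqrt(2)
3434 + t(-70, 62) = 3434 + 24*I*sqrt(2)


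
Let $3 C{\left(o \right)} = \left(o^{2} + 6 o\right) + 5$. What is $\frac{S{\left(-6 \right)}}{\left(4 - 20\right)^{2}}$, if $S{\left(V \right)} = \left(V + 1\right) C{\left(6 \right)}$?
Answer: $- \frac{385}{768} \approx -0.5013$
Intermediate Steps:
$C{\left(o \right)} = \frac{5}{3} + 2 o + \frac{o^{2}}{3}$ ($C{\left(o \right)} = \frac{\left(o^{2} + 6 o\right) + 5}{3} = \frac{5 + o^{2} + 6 o}{3} = \frac{5}{3} + 2 o + \frac{o^{2}}{3}$)
$S{\left(V \right)} = \frac{77}{3} + \frac{77 V}{3}$ ($S{\left(V \right)} = \left(V + 1\right) \left(\frac{5}{3} + 2 \cdot 6 + \frac{6^{2}}{3}\right) = \left(1 + V\right) \left(\frac{5}{3} + 12 + \frac{1}{3} \cdot 36\right) = \left(1 + V\right) \left(\frac{5}{3} + 12 + 12\right) = \left(1 + V\right) \frac{77}{3} = \frac{77}{3} + \frac{77 V}{3}$)
$\frac{S{\left(-6 \right)}}{\left(4 - 20\right)^{2}} = \frac{\frac{77}{3} + \frac{77}{3} \left(-6\right)}{\left(4 - 20\right)^{2}} = \frac{\frac{77}{3} - 154}{\left(-16\right)^{2}} = - \frac{385}{3 \cdot 256} = \left(- \frac{385}{3}\right) \frac{1}{256} = - \frac{385}{768}$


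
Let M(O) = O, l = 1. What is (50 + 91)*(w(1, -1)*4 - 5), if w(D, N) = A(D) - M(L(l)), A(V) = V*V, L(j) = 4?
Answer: -2397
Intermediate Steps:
A(V) = V²
w(D, N) = -4 + D² (w(D, N) = D² - 1*4 = D² - 4 = -4 + D²)
(50 + 91)*(w(1, -1)*4 - 5) = (50 + 91)*((-4 + 1²)*4 - 5) = 141*((-4 + 1)*4 - 5) = 141*(-3*4 - 5) = 141*(-12 - 5) = 141*(-17) = -2397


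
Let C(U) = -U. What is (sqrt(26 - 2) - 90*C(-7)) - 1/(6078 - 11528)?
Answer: -3433499/5450 + 2*sqrt(6) ≈ -625.10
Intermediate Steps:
(sqrt(26 - 2) - 90*C(-7)) - 1/(6078 - 11528) = (sqrt(26 - 2) - (-90)*(-7)) - 1/(6078 - 11528) = (sqrt(24) - 90*7) - 1/(-5450) = (2*sqrt(6) - 630) - 1*(-1/5450) = (-630 + 2*sqrt(6)) + 1/5450 = -3433499/5450 + 2*sqrt(6)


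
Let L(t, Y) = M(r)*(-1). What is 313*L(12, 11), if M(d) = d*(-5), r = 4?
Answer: 6260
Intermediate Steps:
M(d) = -5*d
L(t, Y) = 20 (L(t, Y) = -5*4*(-1) = -20*(-1) = 20)
313*L(12, 11) = 313*20 = 6260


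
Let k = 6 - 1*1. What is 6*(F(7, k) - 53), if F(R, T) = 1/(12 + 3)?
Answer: -1588/5 ≈ -317.60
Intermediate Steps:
k = 5 (k = 6 - 1 = 5)
F(R, T) = 1/15
6*(F(7, k) - 53) = 6*(1/15 - 53) = 6*(-794/15) = -1588/5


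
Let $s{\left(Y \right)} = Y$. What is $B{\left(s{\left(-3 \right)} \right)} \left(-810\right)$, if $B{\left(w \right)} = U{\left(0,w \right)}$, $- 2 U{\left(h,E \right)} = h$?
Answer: $0$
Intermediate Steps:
$U{\left(h,E \right)} = - \frac{h}{2}$
$B{\left(w \right)} = 0$ ($B{\left(w \right)} = \left(- \frac{1}{2}\right) 0 = 0$)
$B{\left(s{\left(-3 \right)} \right)} \left(-810\right) = 0 \left(-810\right) = 0$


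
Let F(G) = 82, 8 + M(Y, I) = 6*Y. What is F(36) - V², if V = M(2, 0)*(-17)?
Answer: -4542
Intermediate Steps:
M(Y, I) = -8 + 6*Y
V = -68 (V = (-8 + 6*2)*(-17) = (-8 + 12)*(-17) = 4*(-17) = -68)
F(36) - V² = 82 - 1*(-68)² = 82 - 1*4624 = 82 - 4624 = -4542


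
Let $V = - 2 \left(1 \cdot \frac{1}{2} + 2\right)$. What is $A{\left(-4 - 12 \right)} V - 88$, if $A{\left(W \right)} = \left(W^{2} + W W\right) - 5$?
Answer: $-2623$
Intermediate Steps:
$V = -5$ ($V = - 2 \left(1 \cdot \frac{1}{2} + 2\right) = - 2 \left(\frac{1}{2} + 2\right) = \left(-2\right) \frac{5}{2} = -5$)
$A{\left(W \right)} = -5 + 2 W^{2}$ ($A{\left(W \right)} = \left(W^{2} + W^{2}\right) - 5 = 2 W^{2} - 5 = -5 + 2 W^{2}$)
$A{\left(-4 - 12 \right)} V - 88 = \left(-5 + 2 \left(-4 - 12\right)^{2}\right) \left(-5\right) - 88 = \left(-5 + 2 \left(-16\right)^{2}\right) \left(-5\right) - 88 = \left(-5 + 2 \cdot 256\right) \left(-5\right) - 88 = \left(-5 + 512\right) \left(-5\right) - 88 = 507 \left(-5\right) - 88 = -2535 - 88 = -2623$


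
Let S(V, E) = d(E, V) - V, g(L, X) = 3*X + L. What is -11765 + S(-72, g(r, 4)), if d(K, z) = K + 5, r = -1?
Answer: -11677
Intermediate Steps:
d(K, z) = 5 + K
g(L, X) = L + 3*X
S(V, E) = 5 + E - V (S(V, E) = (5 + E) - V = 5 + E - V)
-11765 + S(-72, g(r, 4)) = -11765 + (5 + (-1 + 3*4) - 1*(-72)) = -11765 + (5 + (-1 + 12) + 72) = -11765 + (5 + 11 + 72) = -11765 + 88 = -11677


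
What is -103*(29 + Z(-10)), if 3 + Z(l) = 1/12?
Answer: -32239/12 ≈ -2686.6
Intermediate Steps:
Z(l) = -35/12 (Z(l) = -3 + 1/12 = -35/12)
-103*(29 + Z(-10)) = -103*(29 - 35/12) = -103*313/12 = -32239/12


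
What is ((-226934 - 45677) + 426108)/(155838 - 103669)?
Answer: 153497/52169 ≈ 2.9423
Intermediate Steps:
((-226934 - 45677) + 426108)/(155838 - 103669) = (-272611 + 426108)/52169 = 153497*(1/52169) = 153497/52169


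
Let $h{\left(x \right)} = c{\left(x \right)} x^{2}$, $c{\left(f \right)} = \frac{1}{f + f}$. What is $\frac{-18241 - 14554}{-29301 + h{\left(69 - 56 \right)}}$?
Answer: $\frac{65590}{58589} \approx 1.1195$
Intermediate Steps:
$c{\left(f \right)} = \frac{1}{2 f}$
$h{\left(x \right)} = \frac{x}{2}$ ($h{\left(x \right)} = \frac{1}{2 x} x^{2} = \frac{x}{2}$)
$\frac{-18241 - 14554}{-29301 + h{\left(69 - 56 \right)}} = \frac{-18241 - 14554}{-29301 + \frac{69 - 56}{2}} = - \frac{32795}{-29301 + \frac{1}{2} \cdot 13} = - \frac{32795}{-29301 + \frac{13}{2}} = - \frac{32795}{- \frac{58589}{2}} = \left(-32795\right) \left(- \frac{2}{58589}\right) = \frac{65590}{58589}$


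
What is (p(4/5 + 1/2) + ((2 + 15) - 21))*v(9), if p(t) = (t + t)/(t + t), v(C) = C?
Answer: -27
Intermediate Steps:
p(t) = 1 (p(t) = (2*t)/((2*t)) = (2*t)*(1/(2*t)) = 1)
(p(4/5 + 1/2) + ((2 + 15) - 21))*v(9) = (1 + ((2 + 15) - 21))*9 = (1 + (17 - 21))*9 = (1 - 4)*9 = -3*9 = -27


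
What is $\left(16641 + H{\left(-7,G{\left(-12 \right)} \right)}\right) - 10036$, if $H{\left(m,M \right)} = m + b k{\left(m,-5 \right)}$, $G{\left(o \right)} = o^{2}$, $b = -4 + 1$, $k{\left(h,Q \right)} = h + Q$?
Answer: $6634$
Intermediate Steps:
$k{\left(h,Q \right)} = Q + h$
$b = -3$
$H{\left(m,M \right)} = 15 - 2 m$ ($H{\left(m,M \right)} = m - 3 \left(-5 + m\right) = m - \left(-15 + 3 m\right) = 15 - 2 m$)
$\left(16641 + H{\left(-7,G{\left(-12 \right)} \right)}\right) - 10036 = \left(16641 + \left(15 - -14\right)\right) - 10036 = \left(16641 + \left(15 + 14\right)\right) - 10036 = \left(16641 + 29\right) - 10036 = 16670 - 10036 = 6634$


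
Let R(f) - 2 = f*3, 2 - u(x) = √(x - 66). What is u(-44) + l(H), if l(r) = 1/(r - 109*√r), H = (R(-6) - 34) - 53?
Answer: 23967/11984 - I*√110 + 109*I*√103/1234352 ≈ 1.9999 - 10.487*I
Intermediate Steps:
u(x) = 2 - √(-66 + x) (u(x) = 2 - √(x - 66) = 2 - √(-66 + x))
R(f) = 2 + 3*f (R(f) = 2 + f*3 = 2 + 3*f)
H = -103 (H = ((2 + 3*(-6)) - 34) - 53 = ((2 - 18) - 34) - 53 = (-16 - 34) - 53 = -50 - 53 = -103)
u(-44) + l(H) = (2 - √(-66 - 44)) + 1/(-103 - 109*I*√103) = (2 - √(-110)) + 1/(-103 - 109*I*√103) = (2 - I*√110) + 1/(-103 - 109*I*√103) = 2 + 1/(-103 - 109*I*√103) - I*√110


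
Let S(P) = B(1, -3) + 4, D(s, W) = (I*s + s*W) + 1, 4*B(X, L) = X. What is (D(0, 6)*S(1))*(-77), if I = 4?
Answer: -1309/4 ≈ -327.25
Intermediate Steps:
B(X, L) = X/4
D(s, W) = 1 + 4*s + W*s (D(s, W) = (4*s + s*W) + 1 = (4*s + W*s) + 1 = 1 + 4*s + W*s)
S(P) = 17/4 (S(P) = (¼)*1 + 4 = ¼ + 4 = 17/4)
(D(0, 6)*S(1))*(-77) = ((1 + 4*0 + 6*0)*(17/4))*(-77) = ((1 + 0 + 0)*(17/4))*(-77) = (1*(17/4))*(-77) = (17/4)*(-77) = -1309/4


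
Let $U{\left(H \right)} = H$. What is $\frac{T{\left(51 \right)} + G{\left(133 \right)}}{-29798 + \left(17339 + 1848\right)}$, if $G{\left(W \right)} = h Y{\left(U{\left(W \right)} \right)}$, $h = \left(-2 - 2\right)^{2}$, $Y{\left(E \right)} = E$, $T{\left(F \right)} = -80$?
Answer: $- \frac{2048}{10611} \approx -0.19301$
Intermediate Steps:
$h = 16$ ($h = \left(-4\right)^{2} = 16$)
$G{\left(W \right)} = 16 W$
$\frac{T{\left(51 \right)} + G{\left(133 \right)}}{-29798 + \left(17339 + 1848\right)} = \frac{-80 + 16 \cdot 133}{-29798 + \left(17339 + 1848\right)} = \frac{-80 + 2128}{-29798 + 19187} = \frac{2048}{-10611} = 2048 \left(- \frac{1}{10611}\right) = - \frac{2048}{10611}$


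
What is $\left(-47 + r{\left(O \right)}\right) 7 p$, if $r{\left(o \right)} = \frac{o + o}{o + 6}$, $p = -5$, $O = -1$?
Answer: $1659$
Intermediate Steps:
$r{\left(o \right)} = \frac{2 o}{6 + o}$
$\left(-47 + r{\left(O \right)}\right) 7 p = \left(-47 + 2 \left(-1\right) \frac{1}{6 - 1}\right) 7 \left(-5\right) = \left(-47 + 2 \left(-1\right) \frac{1}{5}\right) \left(-35\right) = \left(-47 - \frac{2}{5}\right) \left(-35\right) = \left(- \frac{237}{5}\right) \left(-35\right) = 1659$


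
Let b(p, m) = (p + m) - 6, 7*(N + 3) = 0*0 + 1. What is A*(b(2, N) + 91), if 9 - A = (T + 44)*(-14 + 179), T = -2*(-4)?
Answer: -5048319/7 ≈ -7.2119e+5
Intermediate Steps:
T = 8
N = -20/7 (N = -3 + (0*0 + 1)/7 = -3 + (0 + 1)/7 = -3 + (⅐)*1 = -3 + ⅐ = -20/7 ≈ -2.8571)
A = -8571 (A = 9 - (8 + 44)*(-14 + 179) = 9 - 52*165 = 9 - 1*8580 = 9 - 8580 = -8571)
b(p, m) = -6 + m + p (b(p, m) = (m + p) - 6 = -6 + m + p)
A*(b(2, N) + 91) = -8571*((-6 - 20/7 + 2) + 91) = -8571*(-48/7 + 91) = -8571*589/7 = -5048319/7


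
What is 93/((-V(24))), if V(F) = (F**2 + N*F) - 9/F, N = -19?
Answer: -248/319 ≈ -0.77743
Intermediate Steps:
V(F) = F**2 - 19*F - 9/F (V(F) = (F**2 - 19*F) - 9/F = F**2 - 19*F - 9/F)
93/((-V(24))) = 93/((-(-9 + 24**2*(-19 + 24))/24)) = 93/((-(-9 + 576*5)/24)) = 93/((-(-9 + 2880)/24)) = 93/((-2871/24)) = 93/((-1*957/8)) = 93/(-957/8) = 93*(-8/957) = -248/319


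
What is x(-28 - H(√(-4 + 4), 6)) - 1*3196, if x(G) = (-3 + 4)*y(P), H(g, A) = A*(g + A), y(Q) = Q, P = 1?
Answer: -3195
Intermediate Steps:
H(g, A) = A*(A + g)
x(G) = 1 (x(G) = (-3 + 4)*1 = 1*1 = 1)
x(-28 - H(√(-4 + 4), 6)) - 1*3196 = 1 - 1*3196 = 1 - 3196 = -3195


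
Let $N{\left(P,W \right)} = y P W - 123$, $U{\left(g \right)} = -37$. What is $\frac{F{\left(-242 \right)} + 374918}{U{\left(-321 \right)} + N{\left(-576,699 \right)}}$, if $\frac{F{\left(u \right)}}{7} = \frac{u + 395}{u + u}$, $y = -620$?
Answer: $\frac{181459241}{120819332480} \approx 0.0015019$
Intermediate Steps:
$N{\left(P,W \right)} = -123 - 620 P W$ ($N{\left(P,W \right)} = - 620 P W - 123 = -123 - 620 P W$)
$F{\left(u \right)} = \frac{7 \left(395 + u\right)}{2 u}$ ($F{\left(u \right)} = 7 \frac{u + 395}{u + u} = 7 \frac{395 + u}{2 u} = \frac{7 \left(395 + u\right)}{2 u}$)
$\frac{F{\left(-242 \right)} + 374918}{U{\left(-321 \right)} + N{\left(-576,699 \right)}} = \frac{\frac{7 \left(395 - 242\right)}{2 \left(-242\right)} + 374918}{-37 - \left(123 - 249626880\right)} = \frac{\frac{7}{2} \left(- \frac{1}{242}\right) 153 + 374918}{-37 + \left(-123 + 249626880\right)} = \frac{- \frac{1071}{484} + 374918}{-37 + 249626757} = \frac{181459241}{484 \cdot 249626720} = \frac{181459241}{484} \cdot \frac{1}{249626720} = \frac{181459241}{120819332480}$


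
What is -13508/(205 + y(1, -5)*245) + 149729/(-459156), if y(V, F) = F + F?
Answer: 5866137643/1030805220 ≈ 5.6908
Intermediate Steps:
y(V, F) = 2*F
-13508/(205 + y(1, -5)*245) + 149729/(-459156) = -13508/(205 + (2*(-5))*245) + 149729/(-459156) = -13508/(205 - 10*245) + 149729*(-1/459156) = -13508/(205 - 2450) - 149729/459156 = -13508/(-2245) - 149729/459156 = -13508*(-1/2245) - 149729/459156 = 13508/2245 - 149729/459156 = 5866137643/1030805220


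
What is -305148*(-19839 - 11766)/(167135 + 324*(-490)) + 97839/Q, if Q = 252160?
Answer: 97275317275521/84473600 ≈ 1.1515e+6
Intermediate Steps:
-305148*(-19839 - 11766)/(167135 + 324*(-490)) + 97839/Q = -305148*(-19839 - 11766)/(167135 + 324*(-490)) + 97839/252160 = -305148*(-31605/(167135 - 158760)) + 97839*(1/252160) = -305148/(8375*(-1/31605)) + 97839/252160 = -305148/(-1675/6321) + 97839/252160 = -305148*(-6321/1675) + 97839/252160 = 1928840508/1675 + 97839/252160 = 97275317275521/84473600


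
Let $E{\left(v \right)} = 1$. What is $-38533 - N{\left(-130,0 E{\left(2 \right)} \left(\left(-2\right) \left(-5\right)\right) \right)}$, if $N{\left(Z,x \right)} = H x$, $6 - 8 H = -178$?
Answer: $-38533$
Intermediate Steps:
$H = 23$ ($H = \frac{3}{4} - - \frac{89}{4} = \frac{3}{4} + \frac{89}{4} = 23$)
$N{\left(Z,x \right)} = 23 x$
$-38533 - N{\left(-130,0 E{\left(2 \right)} \left(\left(-2\right) \left(-5\right)\right) \right)} = -38533 - 23 \cdot 0 \cdot 1 \left(\left(-2\right) \left(-5\right)\right) = -38533 - 23 \cdot 0 \cdot 10 = -38533 - 23 \cdot 0 = -38533 - 0 = -38533 + 0 = -38533$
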